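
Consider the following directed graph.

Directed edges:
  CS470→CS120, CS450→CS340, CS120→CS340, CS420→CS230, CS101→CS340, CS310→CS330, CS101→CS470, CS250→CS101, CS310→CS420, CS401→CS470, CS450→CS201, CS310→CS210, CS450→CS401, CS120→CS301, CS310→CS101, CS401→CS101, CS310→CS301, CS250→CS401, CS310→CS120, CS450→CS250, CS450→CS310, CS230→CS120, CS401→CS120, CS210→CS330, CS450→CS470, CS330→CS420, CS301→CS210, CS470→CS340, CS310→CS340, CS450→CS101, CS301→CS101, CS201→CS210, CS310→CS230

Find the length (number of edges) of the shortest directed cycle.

4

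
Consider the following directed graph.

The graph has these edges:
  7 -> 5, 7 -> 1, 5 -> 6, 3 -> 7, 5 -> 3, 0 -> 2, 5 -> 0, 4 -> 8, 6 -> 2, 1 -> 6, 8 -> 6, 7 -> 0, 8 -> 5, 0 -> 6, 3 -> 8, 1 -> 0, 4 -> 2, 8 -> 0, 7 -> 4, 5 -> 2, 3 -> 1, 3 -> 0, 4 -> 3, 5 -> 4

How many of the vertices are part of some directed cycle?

A vertex is on a directed cycle iff it belongs to a strongly connected component of size ≥ 2 (or has a self-loop).
The vertices on cycles are {3, 4, 5, 7, 8} — 5 in total.

5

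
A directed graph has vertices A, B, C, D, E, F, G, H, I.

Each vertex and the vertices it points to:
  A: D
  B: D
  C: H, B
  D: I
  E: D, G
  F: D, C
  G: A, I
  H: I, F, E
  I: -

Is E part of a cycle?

No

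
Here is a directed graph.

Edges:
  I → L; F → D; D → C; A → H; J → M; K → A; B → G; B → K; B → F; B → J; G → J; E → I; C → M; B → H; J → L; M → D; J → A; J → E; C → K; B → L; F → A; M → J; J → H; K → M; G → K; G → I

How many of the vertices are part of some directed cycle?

5

A vertex is on a directed cycle iff it belongs to a strongly connected component of size ≥ 2 (or has a self-loop).
The vertices on cycles are {C, D, J, K, M} — 5 in total.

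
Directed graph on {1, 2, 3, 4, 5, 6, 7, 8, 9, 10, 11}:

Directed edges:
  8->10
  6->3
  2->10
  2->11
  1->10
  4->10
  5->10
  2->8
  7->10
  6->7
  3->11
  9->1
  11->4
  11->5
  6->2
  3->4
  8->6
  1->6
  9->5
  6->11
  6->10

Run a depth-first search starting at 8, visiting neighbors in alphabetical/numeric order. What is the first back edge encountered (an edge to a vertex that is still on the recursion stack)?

2→8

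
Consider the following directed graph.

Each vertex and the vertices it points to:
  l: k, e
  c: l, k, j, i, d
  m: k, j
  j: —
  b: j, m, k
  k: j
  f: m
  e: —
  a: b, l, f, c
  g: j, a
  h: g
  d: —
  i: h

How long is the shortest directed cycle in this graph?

5

For each vertex v, BFS finds the shortest path from v back to v.
The shortest such closed walk is a → c → i → h → g → a, length 5.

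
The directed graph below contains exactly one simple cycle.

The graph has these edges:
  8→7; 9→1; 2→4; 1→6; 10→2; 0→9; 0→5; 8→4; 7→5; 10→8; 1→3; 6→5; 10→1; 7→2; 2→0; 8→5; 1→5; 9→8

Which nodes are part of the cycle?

0, 2, 7, 8, 9

DFS with gray/black marking from 2:
2 gray
  0 gray
    5 gray
    5 black
    9 gray
      1 gray
        3 gray
        3 black
        1→5: 5 black — skip
        6 gray
          6→5: 5 black — skip
        6 black
      1 black
      8 gray
        8→5: 5 black — skip
        4 gray
        4 black
        7 gray
          7→5: 5 black — skip
          7→2: 2 is gray → back edge
Back edge closes the cycle 2 → 0 → 9 → 8 → 7 → 2; its vertices are {0, 2, 7, 8, 9}.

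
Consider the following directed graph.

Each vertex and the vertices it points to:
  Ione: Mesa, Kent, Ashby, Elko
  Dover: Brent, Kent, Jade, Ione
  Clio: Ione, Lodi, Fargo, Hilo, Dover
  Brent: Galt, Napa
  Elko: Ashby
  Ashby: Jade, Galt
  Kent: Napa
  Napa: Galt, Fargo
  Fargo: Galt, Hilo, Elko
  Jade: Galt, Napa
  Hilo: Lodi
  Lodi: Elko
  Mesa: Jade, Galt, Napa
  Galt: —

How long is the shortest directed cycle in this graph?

For each vertex v, BFS finds the shortest path from v back to v.
The shortest such closed walk is Fargo → Elko → Ashby → Jade → Napa → Fargo, length 5.

5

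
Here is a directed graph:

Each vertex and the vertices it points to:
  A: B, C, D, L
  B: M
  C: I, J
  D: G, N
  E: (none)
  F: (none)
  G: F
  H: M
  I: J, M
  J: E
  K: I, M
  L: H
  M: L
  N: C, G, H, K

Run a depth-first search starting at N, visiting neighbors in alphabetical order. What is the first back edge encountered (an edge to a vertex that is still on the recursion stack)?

H->M

DFS from N (visiting neighbors in alphabetical order); mark gray on enter, black on exit:
N gray
  C gray
    I gray
      J gray
        E gray
        E black
      J black
      M gray
        L gray
          H gray
            H→M: M is gray → back edge
First back edge: H → M.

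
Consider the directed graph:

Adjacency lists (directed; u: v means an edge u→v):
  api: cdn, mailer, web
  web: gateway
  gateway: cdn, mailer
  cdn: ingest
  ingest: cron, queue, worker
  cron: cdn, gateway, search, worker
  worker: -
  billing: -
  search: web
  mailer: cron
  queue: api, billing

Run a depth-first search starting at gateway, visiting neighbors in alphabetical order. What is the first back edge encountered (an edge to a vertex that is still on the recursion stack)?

cron->cdn

DFS from gateway (visiting neighbors in alphabetical order); mark gray on enter, black on exit:
gateway gray
  cdn gray
    ingest gray
      cron gray
        cron→cdn: cdn is gray → back edge
First back edge: cron → cdn.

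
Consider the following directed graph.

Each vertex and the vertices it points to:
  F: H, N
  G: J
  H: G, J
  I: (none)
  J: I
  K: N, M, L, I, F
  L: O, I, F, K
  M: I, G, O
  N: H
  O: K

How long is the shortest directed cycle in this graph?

For each vertex v, BFS finds the shortest path from v back to v.
The shortest such closed walk is K → L → K, length 2.

2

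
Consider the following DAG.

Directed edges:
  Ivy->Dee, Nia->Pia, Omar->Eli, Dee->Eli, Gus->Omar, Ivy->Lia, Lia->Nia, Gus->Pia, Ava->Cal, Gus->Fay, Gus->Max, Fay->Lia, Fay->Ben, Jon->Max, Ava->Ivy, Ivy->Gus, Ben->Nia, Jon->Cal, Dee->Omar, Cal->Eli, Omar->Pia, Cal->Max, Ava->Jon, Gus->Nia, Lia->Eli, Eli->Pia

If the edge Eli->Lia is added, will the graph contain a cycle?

Adding Eli→Lia creates a cycle iff Lia can already reach Eli.
Path from Lia: Lia → Eli.
So Lia → … → Eli → Lia is a cycle.

Yes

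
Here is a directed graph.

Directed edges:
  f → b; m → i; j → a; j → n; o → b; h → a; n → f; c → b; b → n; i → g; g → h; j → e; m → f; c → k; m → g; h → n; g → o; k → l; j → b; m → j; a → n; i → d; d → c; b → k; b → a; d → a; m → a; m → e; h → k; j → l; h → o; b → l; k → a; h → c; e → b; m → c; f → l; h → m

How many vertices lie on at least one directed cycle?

9

A vertex is on a directed cycle iff it belongs to a strongly connected component of size ≥ 2 (or has a self-loop).
The vertices on cycles are {a, b, f, g, h, i, k, m, n} — 9 in total.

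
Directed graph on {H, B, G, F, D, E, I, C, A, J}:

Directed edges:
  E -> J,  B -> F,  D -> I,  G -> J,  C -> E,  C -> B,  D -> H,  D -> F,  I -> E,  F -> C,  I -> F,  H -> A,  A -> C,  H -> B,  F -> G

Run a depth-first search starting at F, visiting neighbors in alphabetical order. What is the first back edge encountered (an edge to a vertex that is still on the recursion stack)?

DFS from F (visiting neighbors in alphabetical order); mark gray on enter, black on exit:
F gray
  C gray
    B gray
      B→F: F is gray → back edge
First back edge: B → F.

B→F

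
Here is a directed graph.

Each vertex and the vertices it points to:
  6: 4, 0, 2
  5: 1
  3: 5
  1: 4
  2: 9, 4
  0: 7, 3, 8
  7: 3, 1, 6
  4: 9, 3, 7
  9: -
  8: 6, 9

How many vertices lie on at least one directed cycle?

9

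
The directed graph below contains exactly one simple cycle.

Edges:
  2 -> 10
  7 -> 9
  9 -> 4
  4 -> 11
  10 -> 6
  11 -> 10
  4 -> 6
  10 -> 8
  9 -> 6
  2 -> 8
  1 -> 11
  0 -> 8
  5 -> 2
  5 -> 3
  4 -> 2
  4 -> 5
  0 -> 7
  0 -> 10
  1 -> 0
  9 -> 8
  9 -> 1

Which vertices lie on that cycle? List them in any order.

0, 1, 7, 9

DFS with gray/black marking from 7:
7 gray
  9 gray
    6 gray
    6 black
    8 gray
    8 black
    1 gray
      11 gray
        10 gray
          10→8: 8 black — skip
          10→6: 6 black — skip
        10 black
      11 black
      0 gray
        0→10: 10 black — skip
        0→7: 7 is gray → back edge
Back edge closes the cycle 7 → 9 → 1 → 0 → 7; its vertices are {0, 1, 7, 9}.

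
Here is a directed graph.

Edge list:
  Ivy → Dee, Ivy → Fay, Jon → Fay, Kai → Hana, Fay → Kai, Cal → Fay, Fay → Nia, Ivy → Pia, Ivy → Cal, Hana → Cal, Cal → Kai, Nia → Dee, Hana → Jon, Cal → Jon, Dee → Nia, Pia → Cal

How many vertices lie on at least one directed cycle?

A vertex is on a directed cycle iff it belongs to a strongly connected component of size ≥ 2 (or has a self-loop).
The vertices on cycles are {Cal, Dee, Fay, Jon, Kai, Nia, Hana} — 7 in total.

7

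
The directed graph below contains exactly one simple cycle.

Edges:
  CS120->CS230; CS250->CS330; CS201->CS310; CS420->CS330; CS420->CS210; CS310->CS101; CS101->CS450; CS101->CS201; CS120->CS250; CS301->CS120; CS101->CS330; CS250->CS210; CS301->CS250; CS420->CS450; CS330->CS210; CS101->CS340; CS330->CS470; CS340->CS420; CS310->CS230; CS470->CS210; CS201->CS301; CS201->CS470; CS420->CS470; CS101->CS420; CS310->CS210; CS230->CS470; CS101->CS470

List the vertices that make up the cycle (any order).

CS101, CS201, CS310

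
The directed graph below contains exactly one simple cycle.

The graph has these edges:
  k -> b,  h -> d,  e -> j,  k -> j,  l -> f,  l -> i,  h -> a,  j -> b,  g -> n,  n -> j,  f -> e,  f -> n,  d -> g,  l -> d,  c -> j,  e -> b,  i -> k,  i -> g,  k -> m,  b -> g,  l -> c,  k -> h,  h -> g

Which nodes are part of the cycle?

b, g, j, n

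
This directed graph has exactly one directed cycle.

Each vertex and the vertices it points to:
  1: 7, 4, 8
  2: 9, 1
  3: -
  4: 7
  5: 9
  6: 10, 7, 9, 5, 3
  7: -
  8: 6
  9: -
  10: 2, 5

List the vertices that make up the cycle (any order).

DFS with gray/black marking from 1:
1 gray
  7 gray
  7 black
  4 gray
    4→7: 7 black — skip
  4 black
  8 gray
    6 gray
      10 gray
        2 gray
          9 gray
          9 black
          2→1: 1 is gray → back edge
Back edge closes the cycle 1 → 8 → 6 → 10 → 2 → 1; its vertices are {1, 2, 6, 8, 10}.

1, 2, 6, 8, 10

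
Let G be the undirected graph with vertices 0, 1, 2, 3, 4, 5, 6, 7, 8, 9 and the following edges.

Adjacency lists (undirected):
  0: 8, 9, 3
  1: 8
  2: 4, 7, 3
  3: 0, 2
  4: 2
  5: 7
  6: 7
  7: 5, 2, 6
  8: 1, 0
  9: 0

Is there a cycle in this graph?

DFS, tracking each vertex's parent; an edge to a visited non-parent vertex closes a cycle.
Start from 1:
visit 1 (parent –)
  visit 8 (parent 1)
    8–1: parent, skip
    visit 0 (parent 8)
      0–8: parent, skip
      visit 9 (parent 0)
        9–0: parent, skip
      visit 3 (parent 0)
        3–0: parent, skip
        visit 2 (parent 3)
          visit 4 (parent 2)
            4–2: parent, skip
          visit 7 (parent 2)
            visit 5 (parent 7)
              5–7: parent, skip
            7–2: parent, skip
            visit 6 (parent 7)
              6–7: parent, skip
          2–3: parent, skip
No non-parent visited neighbor found — the graph is a forest.

No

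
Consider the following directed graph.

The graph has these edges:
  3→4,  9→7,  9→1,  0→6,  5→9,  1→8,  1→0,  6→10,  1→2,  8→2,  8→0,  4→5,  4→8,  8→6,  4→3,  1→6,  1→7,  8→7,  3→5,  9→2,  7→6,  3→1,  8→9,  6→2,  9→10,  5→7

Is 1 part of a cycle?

Yes

1 is on a cycle iff 1 can reach itself via ≥1 edge.
1 → 8 → 9 → 1 — yes.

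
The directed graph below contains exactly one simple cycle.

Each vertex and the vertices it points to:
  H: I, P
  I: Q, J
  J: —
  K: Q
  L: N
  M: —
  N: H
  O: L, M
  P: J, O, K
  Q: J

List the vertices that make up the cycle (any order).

H, L, N, O, P

DFS with gray/black marking from O:
O gray
  L gray
    N gray
      H gray
        I gray
          Q gray
            J gray
            J black
          Q black
          I→J: J black — skip
        I black
        P gray
          P→J: J black — skip
          P→O: O is gray → back edge
Back edge closes the cycle O → L → N → H → P → O; its vertices are {H, L, N, O, P}.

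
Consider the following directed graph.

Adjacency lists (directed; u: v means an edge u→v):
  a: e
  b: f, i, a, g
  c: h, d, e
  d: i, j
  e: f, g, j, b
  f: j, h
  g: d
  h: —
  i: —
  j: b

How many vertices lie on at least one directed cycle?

7

A vertex is on a directed cycle iff it belongs to a strongly connected component of size ≥ 2 (or has a self-loop).
The vertices on cycles are {a, b, d, e, f, g, j} — 7 in total.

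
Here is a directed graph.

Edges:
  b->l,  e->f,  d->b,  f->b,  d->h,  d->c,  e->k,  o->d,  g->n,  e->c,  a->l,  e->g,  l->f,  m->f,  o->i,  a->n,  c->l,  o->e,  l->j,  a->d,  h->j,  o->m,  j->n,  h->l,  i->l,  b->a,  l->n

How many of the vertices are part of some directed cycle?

7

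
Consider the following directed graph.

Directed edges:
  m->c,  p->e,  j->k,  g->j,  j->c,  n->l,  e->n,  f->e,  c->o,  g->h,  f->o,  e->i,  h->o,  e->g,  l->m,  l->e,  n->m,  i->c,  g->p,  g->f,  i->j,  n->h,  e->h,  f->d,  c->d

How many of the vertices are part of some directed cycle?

A vertex is on a directed cycle iff it belongs to a strongly connected component of size ≥ 2 (or has a self-loop).
The vertices on cycles are {e, f, g, l, n, p} — 6 in total.

6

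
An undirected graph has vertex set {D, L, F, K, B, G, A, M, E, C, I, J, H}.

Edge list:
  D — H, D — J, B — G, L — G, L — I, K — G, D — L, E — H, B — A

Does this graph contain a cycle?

No

DFS, tracking each vertex's parent; an edge to a visited non-parent vertex closes a cycle.
Start from K:
visit K (parent –)
  visit G (parent K)
    visit L (parent G)
      L–G: parent, skip
      visit I (parent L)
        I–L: parent, skip
      visit D (parent L)
        visit J (parent D)
          J–D: parent, skip
        visit H (parent D)
          visit E (parent H)
            E–H: parent, skip
          H–D: parent, skip
        D–L: parent, skip
    visit B (parent G)
      visit A (parent B)
        A–B: parent, skip
      B–G: parent, skip
    G–K: parent, skip
visit F (parent –)
visit M (parent –)
visit C (parent –)
No non-parent visited neighbor found — the graph is a forest.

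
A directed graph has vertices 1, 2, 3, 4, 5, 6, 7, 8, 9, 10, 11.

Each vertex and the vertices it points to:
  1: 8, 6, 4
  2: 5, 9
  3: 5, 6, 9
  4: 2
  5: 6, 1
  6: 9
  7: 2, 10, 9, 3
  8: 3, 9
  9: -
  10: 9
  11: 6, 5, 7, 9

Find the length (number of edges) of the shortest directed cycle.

4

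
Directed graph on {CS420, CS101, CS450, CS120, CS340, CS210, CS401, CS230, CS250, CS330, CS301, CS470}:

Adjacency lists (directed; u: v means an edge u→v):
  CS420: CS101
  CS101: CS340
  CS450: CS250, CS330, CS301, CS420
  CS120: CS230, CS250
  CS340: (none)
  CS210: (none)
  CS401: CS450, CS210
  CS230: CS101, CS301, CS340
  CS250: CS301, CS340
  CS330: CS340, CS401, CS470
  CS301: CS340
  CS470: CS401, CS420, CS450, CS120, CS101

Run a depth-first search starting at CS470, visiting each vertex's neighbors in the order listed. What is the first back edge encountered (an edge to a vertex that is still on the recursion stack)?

CS330→CS401

DFS from CS470 (visiting each vertex's neighbors in the order listed); mark gray on enter, black on exit:
CS470 gray
  CS401 gray
    CS450 gray
      CS250 gray
        CS301 gray
          CS340 gray
          CS340 black
        CS301 black
        CS250→CS340: CS340 black — skip
      CS250 black
      CS330 gray
        CS330→CS340: CS340 black — skip
        CS330→CS401: CS401 is gray → back edge
First back edge: CS330 → CS401.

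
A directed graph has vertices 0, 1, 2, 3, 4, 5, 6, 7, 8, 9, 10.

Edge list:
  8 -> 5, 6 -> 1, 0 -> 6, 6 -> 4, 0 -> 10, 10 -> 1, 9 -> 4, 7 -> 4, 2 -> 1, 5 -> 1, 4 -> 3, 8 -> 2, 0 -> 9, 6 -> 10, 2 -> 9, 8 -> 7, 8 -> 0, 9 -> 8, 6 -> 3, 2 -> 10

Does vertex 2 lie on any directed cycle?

Yes

2 is on a cycle iff 2 can reach itself via ≥1 edge.
2 → 9 → 8 → 2 — yes.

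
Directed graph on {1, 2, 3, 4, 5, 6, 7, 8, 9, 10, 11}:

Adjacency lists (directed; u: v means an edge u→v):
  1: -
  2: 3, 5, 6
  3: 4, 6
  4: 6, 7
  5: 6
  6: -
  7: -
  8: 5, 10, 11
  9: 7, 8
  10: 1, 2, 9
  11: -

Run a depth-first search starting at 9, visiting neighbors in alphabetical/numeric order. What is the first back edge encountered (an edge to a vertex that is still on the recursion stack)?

10->9

DFS from 9 (visiting neighbors in alphabetical/numeric order); mark gray on enter, black on exit:
9 gray
  7 gray
  7 black
  8 gray
    5 gray
      6 gray
      6 black
    5 black
    10 gray
      1 gray
      1 black
      2 gray
        3 gray
          4 gray
            4→6: 6 black — skip
            4→7: 7 black — skip
          4 black
          3→6: 6 black — skip
        3 black
        2→5: 5 black — skip
        2→6: 6 black — skip
      2 black
      10→9: 9 is gray → back edge
First back edge: 10 → 9.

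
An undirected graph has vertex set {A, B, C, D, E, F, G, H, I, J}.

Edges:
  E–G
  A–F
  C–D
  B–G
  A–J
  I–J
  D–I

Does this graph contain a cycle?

No

DFS, tracking each vertex's parent; an edge to a visited non-parent vertex closes a cycle.
Start from D:
visit D (parent –)
  visit I (parent D)
    visit J (parent I)
      visit A (parent J)
        visit F (parent A)
          F–A: parent, skip
        A–J: parent, skip
      J–I: parent, skip
    I–D: parent, skip
  visit C (parent D)
    C–D: parent, skip
visit B (parent –)
  visit G (parent B)
    visit E (parent G)
      E–G: parent, skip
    G–B: parent, skip
visit H (parent –)
No non-parent visited neighbor found — the graph is a forest.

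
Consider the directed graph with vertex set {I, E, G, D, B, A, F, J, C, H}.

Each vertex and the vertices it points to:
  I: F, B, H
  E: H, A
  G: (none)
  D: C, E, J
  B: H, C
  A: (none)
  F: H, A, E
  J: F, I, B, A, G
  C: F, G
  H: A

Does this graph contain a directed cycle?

DFS with white/gray/black marking, starting from I:
I gray
  F gray
    H gray
      A gray
      A black
    H black
    F→A: A black — skip
    E gray
      E→H: H black — skip
      E→A: A black — skip
    E black
  F black
  B gray
    B→H: H black — skip
    C gray
      C→F: F black — skip
      G gray
      G black
    C black
  B black
  I→H: H black — skip
I black
D gray
  D→C: C black — skip
  D→E: E black — skip
  J gray
    J→F: F black — skip
    J→I: I black — skip
    J→B: B black — skip
    J→A: A black — skip
    J→G: G black — skip
  J black
D black
Every edge goes to a white or black vertex — no back edge, so the graph is acyclic.

No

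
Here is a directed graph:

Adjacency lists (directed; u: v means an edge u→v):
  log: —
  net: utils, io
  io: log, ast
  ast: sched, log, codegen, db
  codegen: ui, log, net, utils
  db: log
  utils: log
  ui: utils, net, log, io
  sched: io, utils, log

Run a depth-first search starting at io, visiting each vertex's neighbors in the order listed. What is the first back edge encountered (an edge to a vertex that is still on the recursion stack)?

sched->io

DFS from io (visiting each vertex's neighbors in the order listed); mark gray on enter, black on exit:
io gray
  log gray
  log black
  ast gray
    sched gray
      sched→io: io is gray → back edge
First back edge: sched → io.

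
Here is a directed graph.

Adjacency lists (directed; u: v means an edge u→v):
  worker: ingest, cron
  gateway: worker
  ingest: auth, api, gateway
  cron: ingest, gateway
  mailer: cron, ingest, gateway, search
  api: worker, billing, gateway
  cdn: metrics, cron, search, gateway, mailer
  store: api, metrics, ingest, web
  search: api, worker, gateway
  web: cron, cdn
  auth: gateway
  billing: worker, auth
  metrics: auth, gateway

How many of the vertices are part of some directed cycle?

A vertex is on a directed cycle iff it belongs to a strongly connected component of size ≥ 2 (or has a self-loop).
The vertices on cycles are {api, auth, cron, ingest, worker, billing, gateway} — 7 in total.

7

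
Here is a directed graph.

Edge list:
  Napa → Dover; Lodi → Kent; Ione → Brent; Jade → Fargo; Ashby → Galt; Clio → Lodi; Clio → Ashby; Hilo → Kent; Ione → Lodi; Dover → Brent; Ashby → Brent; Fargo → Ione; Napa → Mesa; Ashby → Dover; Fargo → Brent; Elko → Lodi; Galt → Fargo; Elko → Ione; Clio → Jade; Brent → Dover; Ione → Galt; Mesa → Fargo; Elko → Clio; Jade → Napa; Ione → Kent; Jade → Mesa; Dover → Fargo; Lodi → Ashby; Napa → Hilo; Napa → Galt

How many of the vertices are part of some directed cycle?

7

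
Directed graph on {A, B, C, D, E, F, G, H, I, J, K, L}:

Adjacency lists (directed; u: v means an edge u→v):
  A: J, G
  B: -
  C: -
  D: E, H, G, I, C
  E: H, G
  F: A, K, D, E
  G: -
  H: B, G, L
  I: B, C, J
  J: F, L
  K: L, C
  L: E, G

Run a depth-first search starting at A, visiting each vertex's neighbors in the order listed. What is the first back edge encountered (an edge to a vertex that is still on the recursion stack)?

F->A

DFS from A (visiting each vertex's neighbors in the order listed); mark gray on enter, black on exit:
A gray
  J gray
    F gray
      F→A: A is gray → back edge
First back edge: F → A.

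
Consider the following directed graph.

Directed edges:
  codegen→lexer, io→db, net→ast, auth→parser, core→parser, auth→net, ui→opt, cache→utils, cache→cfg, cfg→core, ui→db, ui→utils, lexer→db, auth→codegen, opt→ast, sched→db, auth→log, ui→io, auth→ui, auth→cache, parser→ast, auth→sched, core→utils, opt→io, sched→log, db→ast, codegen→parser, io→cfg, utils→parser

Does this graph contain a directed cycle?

DFS with white/gray/black marking, starting from codegen:
codegen gray
  parser gray
    ast gray
    ast black
  parser black
  lexer gray
    db gray
      db→ast: ast black — skip
    db black
  lexer black
codegen black
cfg gray
  core gray
    core→parser: parser black — skip
    utils gray
      utils→parser: parser black — skip
    utils black
  core black
cfg black
ui gray
  ui→db: db black — skip
  ui→utils: utils black — skip
  io gray
    io→db: db black — skip
    io→cfg: cfg black — skip
  io black
  opt gray
    opt→io: io black — skip
    opt→ast: ast black — skip
  opt black
ui black
log gray
log black
net gray
  net→ast: ast black — skip
net black
cache gray
  cache→utils: utils black — skip
  cache→cfg: cfg black — skip
cache black
sched gray
  sched→log: log black — skip
  sched→db: db black — skip
sched black
auth gray
  auth→sched: sched black — skip
  auth→codegen: codegen black — skip
  auth→cache: cache black — skip
  auth→log: log black — skip
  auth→net: net black — skip
  auth→ui: ui black — skip
  auth→parser: parser black — skip
auth black
Every edge goes to a white or black vertex — no back edge, so the graph is acyclic.

No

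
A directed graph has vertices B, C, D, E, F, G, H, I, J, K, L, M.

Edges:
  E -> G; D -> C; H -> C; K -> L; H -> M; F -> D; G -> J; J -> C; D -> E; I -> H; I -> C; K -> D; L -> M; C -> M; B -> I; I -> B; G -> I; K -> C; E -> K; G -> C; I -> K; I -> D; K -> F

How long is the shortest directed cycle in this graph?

2

For each vertex v, BFS finds the shortest path from v back to v.
The shortest such closed walk is I → B → I, length 2.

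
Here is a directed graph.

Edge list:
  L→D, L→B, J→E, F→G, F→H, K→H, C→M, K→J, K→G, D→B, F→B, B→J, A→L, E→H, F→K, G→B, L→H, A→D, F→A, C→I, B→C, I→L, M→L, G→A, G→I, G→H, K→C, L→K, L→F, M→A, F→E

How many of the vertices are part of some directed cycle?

10

A vertex is on a directed cycle iff it belongs to a strongly connected component of size ≥ 2 (or has a self-loop).
The vertices on cycles are {A, B, C, D, F, G, I, K, L, M} — 10 in total.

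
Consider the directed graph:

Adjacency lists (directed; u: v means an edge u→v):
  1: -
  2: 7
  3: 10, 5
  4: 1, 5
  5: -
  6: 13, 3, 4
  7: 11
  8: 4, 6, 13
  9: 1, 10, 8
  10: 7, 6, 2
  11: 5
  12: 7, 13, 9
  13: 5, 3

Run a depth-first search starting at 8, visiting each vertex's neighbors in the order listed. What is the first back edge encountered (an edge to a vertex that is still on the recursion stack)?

10→6

DFS from 8 (visiting each vertex's neighbors in the order listed); mark gray on enter, black on exit:
8 gray
  4 gray
    1 gray
    1 black
    5 gray
    5 black
  4 black
  6 gray
    13 gray
      13→5: 5 black — skip
      3 gray
        10 gray
          7 gray
            11 gray
              11→5: 5 black — skip
            11 black
          7 black
          10→6: 6 is gray → back edge
First back edge: 10 → 6.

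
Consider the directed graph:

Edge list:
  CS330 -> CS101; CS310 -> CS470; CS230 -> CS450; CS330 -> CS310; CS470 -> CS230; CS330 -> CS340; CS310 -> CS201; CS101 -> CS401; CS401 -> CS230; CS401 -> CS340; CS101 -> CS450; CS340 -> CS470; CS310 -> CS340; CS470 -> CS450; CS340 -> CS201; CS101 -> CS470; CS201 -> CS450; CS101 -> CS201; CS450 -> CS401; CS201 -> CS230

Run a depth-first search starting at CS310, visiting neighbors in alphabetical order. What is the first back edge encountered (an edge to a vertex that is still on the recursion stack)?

DFS from CS310 (visiting neighbors in alphabetical order); mark gray on enter, black on exit:
CS310 gray
  CS201 gray
    CS230 gray
      CS450 gray
        CS401 gray
          CS401→CS230: CS230 is gray → back edge
First back edge: CS401 → CS230.

CS401→CS230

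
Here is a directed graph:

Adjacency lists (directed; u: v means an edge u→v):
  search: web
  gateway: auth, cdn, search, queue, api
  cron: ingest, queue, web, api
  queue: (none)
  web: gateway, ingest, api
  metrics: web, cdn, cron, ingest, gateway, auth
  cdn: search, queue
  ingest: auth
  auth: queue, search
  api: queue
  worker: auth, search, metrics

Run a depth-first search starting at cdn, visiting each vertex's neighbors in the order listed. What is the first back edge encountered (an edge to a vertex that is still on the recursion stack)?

DFS from cdn (visiting each vertex's neighbors in the order listed); mark gray on enter, black on exit:
cdn gray
  search gray
    web gray
      gateway gray
        auth gray
          queue gray
          queue black
          auth→search: search is gray → back edge
First back edge: auth → search.

auth->search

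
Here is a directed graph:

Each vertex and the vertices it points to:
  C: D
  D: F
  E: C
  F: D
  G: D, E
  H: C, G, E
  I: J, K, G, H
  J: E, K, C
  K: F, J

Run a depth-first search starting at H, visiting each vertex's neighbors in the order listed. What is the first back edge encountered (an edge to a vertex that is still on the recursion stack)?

F→D

DFS from H (visiting each vertex's neighbors in the order listed); mark gray on enter, black on exit:
H gray
  C gray
    D gray
      F gray
        F→D: D is gray → back edge
First back edge: F → D.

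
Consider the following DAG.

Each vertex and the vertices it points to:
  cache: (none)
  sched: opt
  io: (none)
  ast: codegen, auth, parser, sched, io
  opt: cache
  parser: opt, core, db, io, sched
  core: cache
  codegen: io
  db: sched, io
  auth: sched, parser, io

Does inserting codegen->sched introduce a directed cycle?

No

Adding codegen→sched creates a cycle iff sched can already reach codegen.
Explore from sched: no path reaches codegen. The graph stays acyclic.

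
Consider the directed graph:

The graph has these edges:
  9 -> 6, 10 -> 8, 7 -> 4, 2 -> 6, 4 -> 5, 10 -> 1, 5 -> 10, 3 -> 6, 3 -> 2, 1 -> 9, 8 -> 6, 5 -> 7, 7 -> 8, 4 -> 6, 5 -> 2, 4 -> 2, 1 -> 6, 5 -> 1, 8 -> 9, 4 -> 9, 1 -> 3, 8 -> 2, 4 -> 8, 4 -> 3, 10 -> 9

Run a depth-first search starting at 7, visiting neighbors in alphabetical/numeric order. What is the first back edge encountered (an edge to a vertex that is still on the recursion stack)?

5→7

DFS from 7 (visiting neighbors in alphabetical/numeric order); mark gray on enter, black on exit:
7 gray
  4 gray
    2 gray
      6 gray
      6 black
    2 black
    3 gray
      3→2: 2 black — skip
      3→6: 6 black — skip
    3 black
    5 gray
      1 gray
        1→3: 3 black — skip
        1→6: 6 black — skip
        9 gray
          9→6: 6 black — skip
        9 black
      1 black
      5→2: 2 black — skip
      5→7: 7 is gray → back edge
First back edge: 5 → 7.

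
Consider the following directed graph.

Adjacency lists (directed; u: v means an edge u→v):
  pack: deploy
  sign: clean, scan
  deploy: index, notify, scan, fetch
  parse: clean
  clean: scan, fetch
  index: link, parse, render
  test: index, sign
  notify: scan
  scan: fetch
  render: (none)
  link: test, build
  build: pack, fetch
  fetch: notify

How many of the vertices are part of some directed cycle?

A vertex is on a directed cycle iff it belongs to a strongly connected component of size ≥ 2 (or has a self-loop).
The vertices on cycles are {link, pack, scan, test, build, fetch, index, deploy, notify} — 9 in total.

9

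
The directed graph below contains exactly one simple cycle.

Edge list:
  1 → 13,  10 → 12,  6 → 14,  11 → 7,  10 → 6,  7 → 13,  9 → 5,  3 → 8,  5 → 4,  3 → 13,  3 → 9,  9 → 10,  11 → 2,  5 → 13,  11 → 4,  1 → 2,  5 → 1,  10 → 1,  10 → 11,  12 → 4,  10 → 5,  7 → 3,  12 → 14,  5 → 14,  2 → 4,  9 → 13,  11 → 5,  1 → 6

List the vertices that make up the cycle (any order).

3, 7, 9, 10, 11

DFS with gray/black marking from 7:
7 gray
  3 gray
    8 gray
    8 black
    13 gray
    13 black
    9 gray
      5 gray
        1 gray
          6 gray
            14 gray
            14 black
          6 black
          1→13: 13 black — skip
          2 gray
            4 gray
            4 black
          2 black
        1 black
        5→14: 14 black — skip
        5→4: 4 black — skip
        5→13: 13 black — skip
      5 black
      10 gray
        10→5: 5 black — skip
        10→1: 1 black — skip
        11 gray
          11→2: 2 black — skip
          11→5: 5 black — skip
          11→7: 7 is gray → back edge
Back edge closes the cycle 7 → 3 → 9 → 10 → 11 → 7; its vertices are {3, 7, 9, 10, 11}.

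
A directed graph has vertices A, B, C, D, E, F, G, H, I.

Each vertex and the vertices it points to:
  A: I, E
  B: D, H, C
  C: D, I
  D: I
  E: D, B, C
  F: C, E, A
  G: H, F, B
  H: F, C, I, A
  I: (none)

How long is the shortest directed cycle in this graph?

4

For each vertex v, BFS finds the shortest path from v back to v.
The shortest such closed walk is H → A → E → B → H, length 4.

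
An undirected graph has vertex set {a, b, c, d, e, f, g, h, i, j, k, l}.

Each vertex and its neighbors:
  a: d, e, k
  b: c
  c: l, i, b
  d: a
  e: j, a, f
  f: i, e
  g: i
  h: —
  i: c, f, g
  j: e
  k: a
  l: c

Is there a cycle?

DFS, tracking each vertex's parent; an edge to a visited non-parent vertex closes a cycle.
Start from l:
visit l (parent –)
  visit c (parent l)
    c–l: parent, skip
    visit i (parent c)
      i–c: parent, skip
      visit f (parent i)
        f–i: parent, skip
        visit e (parent f)
          visit j (parent e)
            j–e: parent, skip
          visit a (parent e)
            visit d (parent a)
              d–a: parent, skip
            a–e: parent, skip
            visit k (parent a)
              k–a: parent, skip
          e–f: parent, skip
      visit g (parent i)
        g–i: parent, skip
    visit b (parent c)
      b–c: parent, skip
visit h (parent –)
No non-parent visited neighbor found — the graph is a forest.

No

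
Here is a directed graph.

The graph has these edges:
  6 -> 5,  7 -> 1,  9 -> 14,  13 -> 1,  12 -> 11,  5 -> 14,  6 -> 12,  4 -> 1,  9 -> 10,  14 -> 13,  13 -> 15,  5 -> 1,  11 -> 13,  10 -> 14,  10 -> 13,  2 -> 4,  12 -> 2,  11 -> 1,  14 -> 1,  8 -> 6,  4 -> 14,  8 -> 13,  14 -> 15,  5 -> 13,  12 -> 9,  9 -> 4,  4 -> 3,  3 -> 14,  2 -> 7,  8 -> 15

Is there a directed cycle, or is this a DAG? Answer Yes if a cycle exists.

DFS with white/gray/black marking, starting from 11:
11 gray
  1 gray
  1 black
  13 gray
    15 gray
    15 black
    13→1: 1 black — skip
  13 black
11 black
12 gray
  12→11: 11 black — skip
  9 gray
    10 gray
      10→13: 13 black — skip
      14 gray
        14→15: 15 black — skip
        14→1: 1 black — skip
        14→13: 13 black — skip
      14 black
    10 black
    9→14: 14 black — skip
    4 gray
      4→1: 1 black — skip
      4→14: 14 black — skip
      3 gray
        3→14: 14 black — skip
      3 black
    4 black
  9 black
  2 gray
    7 gray
      7→1: 1 black — skip
    7 black
    2→4: 4 black — skip
  2 black
12 black
6 gray
  5 gray
    5→13: 13 black — skip
    5→14: 14 black — skip
    5→1: 1 black — skip
  5 black
  6→12: 12 black — skip
6 black
8 gray
  8→6: 6 black — skip
  8→13: 13 black — skip
  8→15: 15 black — skip
8 black
Every edge goes to a white or black vertex — no back edge, so the graph is acyclic.

No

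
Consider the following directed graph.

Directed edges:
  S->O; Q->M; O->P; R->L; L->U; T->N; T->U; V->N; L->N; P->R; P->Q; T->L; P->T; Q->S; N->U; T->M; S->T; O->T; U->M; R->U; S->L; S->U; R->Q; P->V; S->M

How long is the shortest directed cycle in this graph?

4

For each vertex v, BFS finds the shortest path from v back to v.
The shortest such closed walk is Q → S → O → P → Q, length 4.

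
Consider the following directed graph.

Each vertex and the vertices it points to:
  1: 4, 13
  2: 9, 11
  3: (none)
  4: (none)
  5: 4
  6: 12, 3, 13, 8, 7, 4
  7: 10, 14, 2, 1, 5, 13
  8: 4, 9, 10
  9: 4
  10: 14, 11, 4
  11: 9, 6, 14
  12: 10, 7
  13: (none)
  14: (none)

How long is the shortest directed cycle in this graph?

4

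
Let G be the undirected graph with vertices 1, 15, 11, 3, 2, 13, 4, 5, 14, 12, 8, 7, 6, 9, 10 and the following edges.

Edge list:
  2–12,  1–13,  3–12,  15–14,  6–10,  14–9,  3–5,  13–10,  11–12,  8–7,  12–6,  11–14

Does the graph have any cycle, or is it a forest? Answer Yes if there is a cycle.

No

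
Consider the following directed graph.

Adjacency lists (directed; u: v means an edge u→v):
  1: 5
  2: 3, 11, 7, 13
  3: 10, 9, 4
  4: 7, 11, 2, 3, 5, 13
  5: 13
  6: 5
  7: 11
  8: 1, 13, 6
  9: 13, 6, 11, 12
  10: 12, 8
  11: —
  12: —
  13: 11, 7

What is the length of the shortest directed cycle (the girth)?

2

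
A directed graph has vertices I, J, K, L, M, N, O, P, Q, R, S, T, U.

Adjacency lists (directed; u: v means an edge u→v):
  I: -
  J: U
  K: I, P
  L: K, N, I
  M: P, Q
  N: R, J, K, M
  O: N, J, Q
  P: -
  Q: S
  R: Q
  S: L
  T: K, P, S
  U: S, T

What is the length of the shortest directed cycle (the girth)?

For each vertex v, BFS finds the shortest path from v back to v.
The shortest such closed walk is N → J → U → S → L → N, length 5.

5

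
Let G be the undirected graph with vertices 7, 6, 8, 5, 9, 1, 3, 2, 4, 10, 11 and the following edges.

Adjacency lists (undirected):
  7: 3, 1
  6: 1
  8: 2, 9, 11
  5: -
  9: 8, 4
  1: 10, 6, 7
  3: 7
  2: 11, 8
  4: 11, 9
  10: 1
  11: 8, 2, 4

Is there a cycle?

DFS, tracking each vertex's parent; an edge to a visited non-parent vertex closes a cycle.
Start from 3:
visit 3 (parent –)
  visit 7 (parent 3)
    7–3: parent, skip
    visit 1 (parent 7)
      visit 10 (parent 1)
        10–1: parent, skip
      visit 6 (parent 1)
        6–1: parent, skip
      1–7: parent, skip
visit 8 (parent –)
  visit 2 (parent 8)
    visit 11 (parent 2)
      11–8: 8 visited and ≠ parent → cycle
Cycle: 8 – 2 – 11 – 8.

Yes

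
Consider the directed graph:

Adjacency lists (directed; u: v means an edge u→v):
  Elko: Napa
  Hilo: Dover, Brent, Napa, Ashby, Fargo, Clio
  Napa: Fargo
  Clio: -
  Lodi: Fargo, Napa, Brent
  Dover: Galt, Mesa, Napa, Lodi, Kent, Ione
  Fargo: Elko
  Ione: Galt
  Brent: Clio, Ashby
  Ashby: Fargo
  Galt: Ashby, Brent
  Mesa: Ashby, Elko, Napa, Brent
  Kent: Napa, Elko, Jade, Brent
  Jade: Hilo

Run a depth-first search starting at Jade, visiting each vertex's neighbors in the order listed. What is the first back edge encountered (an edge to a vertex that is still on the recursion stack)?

Napa→Fargo

DFS from Jade (visiting each vertex's neighbors in the order listed); mark gray on enter, black on exit:
Jade gray
  Hilo gray
    Dover gray
      Galt gray
        Ashby gray
          Fargo gray
            Elko gray
              Napa gray
                Napa→Fargo: Fargo is gray → back edge
First back edge: Napa → Fargo.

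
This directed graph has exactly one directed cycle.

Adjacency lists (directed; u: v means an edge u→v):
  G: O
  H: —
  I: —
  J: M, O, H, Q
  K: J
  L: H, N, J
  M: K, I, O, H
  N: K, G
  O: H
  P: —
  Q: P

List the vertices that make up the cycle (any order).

DFS with gray/black marking from J:
J gray
  M gray
    K gray
      K→J: J is gray → back edge
Back edge closes the cycle J → M → K → J; its vertices are {J, K, M}.

J, K, M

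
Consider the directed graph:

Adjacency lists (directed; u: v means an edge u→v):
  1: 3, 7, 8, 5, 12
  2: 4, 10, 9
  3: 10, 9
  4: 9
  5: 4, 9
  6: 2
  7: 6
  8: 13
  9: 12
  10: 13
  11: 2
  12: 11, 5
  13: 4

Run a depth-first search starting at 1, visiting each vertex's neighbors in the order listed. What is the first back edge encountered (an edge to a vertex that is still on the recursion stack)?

2->4

DFS from 1 (visiting each vertex's neighbors in the order listed); mark gray on enter, black on exit:
1 gray
  3 gray
    10 gray
      13 gray
        4 gray
          9 gray
            12 gray
              11 gray
                2 gray
                  2→4: 4 is gray → back edge
First back edge: 2 → 4.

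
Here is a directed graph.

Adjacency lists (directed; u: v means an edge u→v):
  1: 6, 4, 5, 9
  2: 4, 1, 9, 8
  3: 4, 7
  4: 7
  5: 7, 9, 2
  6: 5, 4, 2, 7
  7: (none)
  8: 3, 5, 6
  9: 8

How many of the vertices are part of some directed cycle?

A vertex is on a directed cycle iff it belongs to a strongly connected component of size ≥ 2 (or has a self-loop).
The vertices on cycles are {1, 2, 5, 6, 8, 9} — 6 in total.

6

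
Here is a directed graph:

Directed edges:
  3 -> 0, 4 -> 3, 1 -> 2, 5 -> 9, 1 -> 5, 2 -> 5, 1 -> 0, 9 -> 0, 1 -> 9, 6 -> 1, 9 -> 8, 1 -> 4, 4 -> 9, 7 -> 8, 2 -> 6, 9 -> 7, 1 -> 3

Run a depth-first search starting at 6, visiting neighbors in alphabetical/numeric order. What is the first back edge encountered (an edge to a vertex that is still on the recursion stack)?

2->6

DFS from 6 (visiting neighbors in alphabetical/numeric order); mark gray on enter, black on exit:
6 gray
  1 gray
    0 gray
    0 black
    2 gray
      5 gray
        9 gray
          9→0: 0 black — skip
          7 gray
            8 gray
            8 black
          7 black
          9→8: 8 black — skip
        9 black
      5 black
      2→6: 6 is gray → back edge
First back edge: 2 → 6.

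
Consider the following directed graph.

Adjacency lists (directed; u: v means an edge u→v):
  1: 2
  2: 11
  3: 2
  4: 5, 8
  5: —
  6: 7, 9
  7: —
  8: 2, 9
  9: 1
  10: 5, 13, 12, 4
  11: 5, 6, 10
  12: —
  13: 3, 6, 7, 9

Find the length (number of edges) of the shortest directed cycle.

5

For each vertex v, BFS finds the shortest path from v back to v.
The shortest such closed walk is 11 → 6 → 9 → 1 → 2 → 11, length 5.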